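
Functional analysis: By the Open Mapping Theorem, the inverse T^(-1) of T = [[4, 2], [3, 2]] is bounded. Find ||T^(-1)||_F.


det(T) = 4*2 - 2*3 = 2
T^(-1) = (1/2) * [[2, -2], [-3, 4]] = [[1.0000, -1.0000], [-1.5000, 2.0000]]
||T^(-1)||_F^2 = 1.0000^2 + (-1.0000)^2 + (-1.5000)^2 + 2.0000^2 = 8.2500
||T^(-1)||_F = sqrt(8.2500) = 2.8723

2.8723


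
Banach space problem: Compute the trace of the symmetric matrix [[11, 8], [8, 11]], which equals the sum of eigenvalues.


For a self-adjoint (symmetric) matrix, the eigenvalues are real.
The sum of eigenvalues equals the trace of the matrix.
trace = 11 + 11 = 22

22


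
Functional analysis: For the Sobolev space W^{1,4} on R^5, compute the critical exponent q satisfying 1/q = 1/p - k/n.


Using the Sobolev embedding formula: 1/q = 1/p - k/n
1/q = 1/4 - 1/5 = 1/20
q = 1/(1/20) = 20

20.0000


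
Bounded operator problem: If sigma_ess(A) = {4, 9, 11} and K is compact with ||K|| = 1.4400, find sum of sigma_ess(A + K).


By Weyl's theorem, the essential spectrum is invariant under compact perturbations.
sigma_ess(A + K) = sigma_ess(A) = {4, 9, 11}
Sum = 4 + 9 + 11 = 24

24


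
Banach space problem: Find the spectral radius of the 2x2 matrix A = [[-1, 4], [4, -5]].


For a 2x2 matrix, eigenvalues satisfy lambda^2 - (trace)*lambda + det = 0
trace = -1 + -5 = -6
det = -1*-5 - 4*4 = -11
discriminant = (-6)^2 - 4*(-11) = 80
spectral radius = max |eigenvalue| = 7.4721

7.4721


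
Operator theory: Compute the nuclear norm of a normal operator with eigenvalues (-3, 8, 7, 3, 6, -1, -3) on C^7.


For a normal operator, singular values equal |eigenvalues|.
Trace norm = sum |lambda_i| = 3 + 8 + 7 + 3 + 6 + 1 + 3
= 31

31


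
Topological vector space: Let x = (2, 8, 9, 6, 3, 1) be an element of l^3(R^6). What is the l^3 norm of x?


The l^3 norm = (sum |x_i|^3)^(1/3)
Sum of 3th powers = 8 + 512 + 729 + 216 + 27 + 1 = 1493
||x||_3 = (1493)^(1/3) = 11.4293

11.4293


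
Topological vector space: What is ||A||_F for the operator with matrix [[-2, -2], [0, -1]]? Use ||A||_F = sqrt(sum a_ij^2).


||A||_F^2 = sum a_ij^2
= (-2)^2 + (-2)^2 + 0^2 + (-1)^2
= 4 + 4 + 0 + 1 = 9
||A||_F = sqrt(9) = 3.0000

3.0000


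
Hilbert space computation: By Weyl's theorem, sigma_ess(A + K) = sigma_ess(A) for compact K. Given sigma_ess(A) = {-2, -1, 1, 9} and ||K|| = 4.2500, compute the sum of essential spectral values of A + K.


By Weyl's theorem, the essential spectrum is invariant under compact perturbations.
sigma_ess(A + K) = sigma_ess(A) = {-2, -1, 1, 9}
Sum = -2 + -1 + 1 + 9 = 7

7


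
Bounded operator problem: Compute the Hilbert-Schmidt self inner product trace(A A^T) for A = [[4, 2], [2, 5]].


trace(A * A^T) = sum of squares of all entries
= 4^2 + 2^2 + 2^2 + 5^2
= 16 + 4 + 4 + 25
= 49

49


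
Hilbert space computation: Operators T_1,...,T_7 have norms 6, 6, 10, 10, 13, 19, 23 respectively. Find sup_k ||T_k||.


By the Uniform Boundedness Principle, the supremum of norms is finite.
sup_k ||T_k|| = max(6, 6, 10, 10, 13, 19, 23) = 23

23


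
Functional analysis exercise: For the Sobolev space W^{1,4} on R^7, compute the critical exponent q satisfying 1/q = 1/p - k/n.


Using the Sobolev embedding formula: 1/q = 1/p - k/n
1/q = 1/4 - 1/7 = 3/28
q = 1/(3/28) = 28/3 = 9.3333

9.3333


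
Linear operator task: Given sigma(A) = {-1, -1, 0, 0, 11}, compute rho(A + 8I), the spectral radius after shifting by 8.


Spectrum of A + 8I = {7, 7, 8, 8, 19}
Spectral radius = max |lambda| over the shifted spectrum
= max(7, 7, 8, 8, 19) = 19

19


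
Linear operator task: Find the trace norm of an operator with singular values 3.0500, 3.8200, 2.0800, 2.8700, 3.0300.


The nuclear norm is the sum of all singular values.
||T||_1 = 3.0500 + 3.8200 + 2.0800 + 2.8700 + 3.0300
= 14.8500

14.8500


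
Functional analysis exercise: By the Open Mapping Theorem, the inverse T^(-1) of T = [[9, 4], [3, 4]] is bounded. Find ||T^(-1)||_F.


det(T) = 9*4 - 4*3 = 24
T^(-1) = (1/24) * [[4, -4], [-3, 9]] = [[0.1667, -0.1667], [-0.1250, 0.3750]]
||T^(-1)||_F^2 = 0.1667^2 + (-0.1667)^2 + (-0.1250)^2 + 0.3750^2 = 0.2118
||T^(-1)||_F = sqrt(0.2118) = 0.4602

0.4602


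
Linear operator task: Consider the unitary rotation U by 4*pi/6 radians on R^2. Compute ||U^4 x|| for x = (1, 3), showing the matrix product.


U is a rotation by theta = 4*pi/6
U^4 = rotation by 4*theta = 16*pi/6 = 4*pi/6 (mod 2*pi)
cos(4*pi/6) = -0.5000, sin(4*pi/6) = 0.8660
U^4 x = (-0.5000 * 1 - 0.8660 * 3, 0.8660 * 1 + -0.5000 * 3)
= (-3.0981, -0.6340)
||U^4 x|| = sqrt((-3.0981)^2 + (-0.6340)^2) = sqrt(10.0000) = 3.1623

3.1623


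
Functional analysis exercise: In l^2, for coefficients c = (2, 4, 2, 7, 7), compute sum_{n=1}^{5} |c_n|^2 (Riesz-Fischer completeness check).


sum |c_n|^2 = 2^2 + 4^2 + 2^2 + 7^2 + 7^2
= 4 + 16 + 4 + 49 + 49
= 122

122


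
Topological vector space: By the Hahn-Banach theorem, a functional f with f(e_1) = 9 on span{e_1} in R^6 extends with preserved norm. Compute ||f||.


The norm of f is given by ||f|| = sup_{||x||=1} |f(x)|.
On span{e_1}, ||e_1|| = 1, so ||f|| = |f(e_1)| / ||e_1||
= |9| / 1 = 9.0000

9.0000


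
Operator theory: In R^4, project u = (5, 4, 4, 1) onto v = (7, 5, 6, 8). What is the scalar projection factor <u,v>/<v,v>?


Computing <u,v> = 5*7 + 4*5 + 4*6 + 1*8 = 87
Computing <v,v> = 7^2 + 5^2 + 6^2 + 8^2 = 174
Projection coefficient = 87/174 = 0.5000

0.5000


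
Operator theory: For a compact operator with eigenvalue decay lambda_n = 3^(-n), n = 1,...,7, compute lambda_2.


The eigenvalue formula gives lambda_2 = 1/3^2
= 1/9
= 0.1111

0.1111


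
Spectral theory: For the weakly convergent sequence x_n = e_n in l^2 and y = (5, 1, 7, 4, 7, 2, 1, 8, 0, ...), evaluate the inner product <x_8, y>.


x_8 = e_8 is the standard basis vector with 1 in position 8.
<x_8, y> = y_8 = 8
As n -> infinity, <x_n, y> -> 0, confirming weak convergence of (x_n) to 0.

8


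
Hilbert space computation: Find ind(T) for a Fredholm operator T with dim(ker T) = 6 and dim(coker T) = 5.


The Fredholm index is defined as ind(T) = dim(ker T) - dim(coker T)
= 6 - 5
= 1

1


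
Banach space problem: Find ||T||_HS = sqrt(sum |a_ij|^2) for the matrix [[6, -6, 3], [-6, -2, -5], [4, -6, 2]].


The Hilbert-Schmidt norm is sqrt(sum of squares of all entries).
Sum of squares = 6^2 + (-6)^2 + 3^2 + (-6)^2 + (-2)^2 + (-5)^2 + 4^2 + (-6)^2 + 2^2
= 36 + 36 + 9 + 36 + 4 + 25 + 16 + 36 + 4 = 202
||T||_HS = sqrt(202) = 14.2127

14.2127


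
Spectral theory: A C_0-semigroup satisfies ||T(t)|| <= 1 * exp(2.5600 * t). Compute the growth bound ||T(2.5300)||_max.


||T(2.5300)|| <= 1 * exp(2.5600 * 2.5300)
= 1 * exp(6.4768)
= 1 * 649.8880
= 649.8880

649.8880


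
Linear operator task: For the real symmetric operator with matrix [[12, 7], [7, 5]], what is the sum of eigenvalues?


For a self-adjoint (symmetric) matrix, the eigenvalues are real.
The sum of eigenvalues equals the trace of the matrix.
trace = 12 + 5 = 17

17


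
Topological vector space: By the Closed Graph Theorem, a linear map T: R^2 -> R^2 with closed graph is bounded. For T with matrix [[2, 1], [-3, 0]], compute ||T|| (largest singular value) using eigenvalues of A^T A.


A^T A = [[13, 2], [2, 1]]
trace(A^T A) = 14, det(A^T A) = 9
discriminant = 14^2 - 4*9 = 160
Largest eigenvalue of A^T A = (trace + sqrt(disc))/2 = 13.3246
||T|| = sqrt(13.3246) = 3.6503

3.6503


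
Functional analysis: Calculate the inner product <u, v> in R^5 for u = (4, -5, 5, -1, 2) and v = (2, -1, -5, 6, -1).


Computing the standard inner product <u, v> = sum u_i * v_i
= 4*2 + -5*-1 + 5*-5 + -1*6 + 2*-1
= 8 + 5 + -25 + -6 + -2
= -20

-20


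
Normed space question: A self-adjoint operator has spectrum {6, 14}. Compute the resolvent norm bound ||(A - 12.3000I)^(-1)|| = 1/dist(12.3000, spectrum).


dist(12.3000, {6, 14}) = min(|12.3000 - 6|, |12.3000 - 14|)
= min(6.3000, 1.7000) = 1.7000
Resolvent bound = 1/1.7000 = 0.5882

0.5882


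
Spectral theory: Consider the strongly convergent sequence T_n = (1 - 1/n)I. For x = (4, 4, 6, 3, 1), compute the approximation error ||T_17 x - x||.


T_17 x - x = (1 - 1/17)x - x = -x/17
||x|| = sqrt(78) = 8.8318
||T_17 x - x|| = ||x||/17 = 8.8318/17 = 0.5195

0.5195


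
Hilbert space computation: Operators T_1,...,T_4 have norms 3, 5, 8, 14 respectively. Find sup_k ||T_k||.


By the Uniform Boundedness Principle, the supremum of norms is finite.
sup_k ||T_k|| = max(3, 5, 8, 14) = 14

14


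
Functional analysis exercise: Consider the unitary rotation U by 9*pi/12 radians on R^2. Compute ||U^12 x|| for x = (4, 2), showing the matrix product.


U is a rotation by theta = 9*pi/12
U^12 = rotation by 12*theta = 108*pi/12 = 12*pi/12 (mod 2*pi)
cos(12*pi/12) = -1.0000, sin(12*pi/12) = 0.0000
U^12 x = (-1.0000 * 4 - 0.0000 * 2, 0.0000 * 4 + -1.0000 * 2)
= (-4.0000, -2.0000)
||U^12 x|| = sqrt((-4.0000)^2 + (-2.0000)^2) = sqrt(20.0000) = 4.4721

4.4721


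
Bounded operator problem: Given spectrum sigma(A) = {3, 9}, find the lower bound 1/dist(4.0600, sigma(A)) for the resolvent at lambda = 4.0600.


dist(4.0600, {3, 9}) = min(|4.0600 - 3|, |4.0600 - 9|)
= min(1.0600, 4.9400) = 1.0600
Resolvent bound = 1/1.0600 = 0.9434

0.9434


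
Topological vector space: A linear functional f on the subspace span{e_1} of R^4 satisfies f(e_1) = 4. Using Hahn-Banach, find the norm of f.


The norm of f is given by ||f|| = sup_{||x||=1} |f(x)|.
On span{e_1}, ||e_1|| = 1, so ||f|| = |f(e_1)| / ||e_1||
= |4| / 1 = 4.0000

4.0000


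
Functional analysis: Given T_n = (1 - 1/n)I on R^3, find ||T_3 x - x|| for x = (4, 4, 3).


T_3 x - x = (1 - 1/3)x - x = -x/3
||x|| = sqrt(41) = 6.4031
||T_3 x - x|| = ||x||/3 = 6.4031/3 = 2.1344

2.1344


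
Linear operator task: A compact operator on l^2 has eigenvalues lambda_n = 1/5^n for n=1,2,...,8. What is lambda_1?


The eigenvalue formula gives lambda_1 = 1/5^1
= 1/5
= 0.2000

0.2000


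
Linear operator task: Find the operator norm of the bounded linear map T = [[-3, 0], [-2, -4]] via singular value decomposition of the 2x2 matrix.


A^T A = [[13, 8], [8, 16]]
trace(A^T A) = 29, det(A^T A) = 144
discriminant = 29^2 - 4*144 = 265
Largest eigenvalue of A^T A = (trace + sqrt(disc))/2 = 22.6394
||T|| = sqrt(22.6394) = 4.7581

4.7581


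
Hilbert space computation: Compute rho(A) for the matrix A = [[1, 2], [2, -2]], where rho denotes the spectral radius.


For a 2x2 matrix, eigenvalues satisfy lambda^2 - (trace)*lambda + det = 0
trace = 1 + -2 = -1
det = 1*-2 - 2*2 = -6
discriminant = (-1)^2 - 4*(-6) = 25
spectral radius = max |eigenvalue| = 3.0000

3.0000


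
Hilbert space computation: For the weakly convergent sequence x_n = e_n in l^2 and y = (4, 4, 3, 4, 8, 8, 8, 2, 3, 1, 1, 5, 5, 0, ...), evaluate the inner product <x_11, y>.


x_11 = e_11 is the standard basis vector with 1 in position 11.
<x_11, y> = y_11 = 1
As n -> infinity, <x_n, y> -> 0, confirming weak convergence of (x_n) to 0.

1


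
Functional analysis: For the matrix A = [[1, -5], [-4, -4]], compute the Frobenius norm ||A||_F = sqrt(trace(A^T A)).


||A||_F^2 = sum a_ij^2
= 1^2 + (-5)^2 + (-4)^2 + (-4)^2
= 1 + 25 + 16 + 16 = 58
||A||_F = sqrt(58) = 7.6158

7.6158


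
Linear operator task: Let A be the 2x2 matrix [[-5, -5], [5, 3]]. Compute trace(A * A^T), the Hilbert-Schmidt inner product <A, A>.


trace(A * A^T) = sum of squares of all entries
= (-5)^2 + (-5)^2 + 5^2 + 3^2
= 25 + 25 + 25 + 9
= 84

84


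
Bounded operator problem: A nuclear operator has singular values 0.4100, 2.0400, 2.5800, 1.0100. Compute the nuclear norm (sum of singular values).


The nuclear norm is the sum of all singular values.
||T||_1 = 0.4100 + 2.0400 + 2.5800 + 1.0100
= 6.0400

6.0400


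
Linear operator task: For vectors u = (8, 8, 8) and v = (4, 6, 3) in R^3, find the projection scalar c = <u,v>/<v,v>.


Computing <u,v> = 8*4 + 8*6 + 8*3 = 104
Computing <v,v> = 4^2 + 6^2 + 3^2 = 61
Projection coefficient = 104/61 = 1.7049

1.7049


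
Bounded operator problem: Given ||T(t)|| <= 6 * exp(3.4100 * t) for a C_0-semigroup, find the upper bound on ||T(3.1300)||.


||T(3.1300)|| <= 6 * exp(3.4100 * 3.1300)
= 6 * exp(10.6733)
= 6 * 43187.2244
= 259123.3467

259123.3467


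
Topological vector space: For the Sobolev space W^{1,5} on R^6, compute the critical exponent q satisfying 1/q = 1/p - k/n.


Using the Sobolev embedding formula: 1/q = 1/p - k/n
1/q = 1/5 - 1/6 = 1/30
q = 1/(1/30) = 30

30.0000


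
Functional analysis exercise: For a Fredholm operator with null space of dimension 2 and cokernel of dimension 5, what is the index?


The Fredholm index is defined as ind(T) = dim(ker T) - dim(coker T)
= 2 - 5
= -3

-3


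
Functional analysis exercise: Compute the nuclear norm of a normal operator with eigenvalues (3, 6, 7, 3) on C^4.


For a normal operator, singular values equal |eigenvalues|.
Trace norm = sum |lambda_i| = 3 + 6 + 7 + 3
= 19

19


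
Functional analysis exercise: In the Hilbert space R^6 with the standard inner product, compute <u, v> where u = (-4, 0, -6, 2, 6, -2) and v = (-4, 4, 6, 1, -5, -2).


Computing the standard inner product <u, v> = sum u_i * v_i
= -4*-4 + 0*4 + -6*6 + 2*1 + 6*-5 + -2*-2
= 16 + 0 + -36 + 2 + -30 + 4
= -44

-44


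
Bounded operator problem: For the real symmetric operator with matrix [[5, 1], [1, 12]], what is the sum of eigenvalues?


For a self-adjoint (symmetric) matrix, the eigenvalues are real.
The sum of eigenvalues equals the trace of the matrix.
trace = 5 + 12 = 17

17


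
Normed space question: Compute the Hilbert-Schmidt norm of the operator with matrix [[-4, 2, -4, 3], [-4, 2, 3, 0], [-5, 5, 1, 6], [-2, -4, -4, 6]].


The Hilbert-Schmidt norm is sqrt(sum of squares of all entries).
Sum of squares = (-4)^2 + 2^2 + (-4)^2 + 3^2 + (-4)^2 + 2^2 + 3^2 + 0^2 + (-5)^2 + 5^2 + 1^2 + 6^2 + (-2)^2 + (-4)^2 + (-4)^2 + 6^2
= 16 + 4 + 16 + 9 + 16 + 4 + 9 + 0 + 25 + 25 + 1 + 36 + 4 + 16 + 16 + 36 = 233
||T||_HS = sqrt(233) = 15.2643

15.2643


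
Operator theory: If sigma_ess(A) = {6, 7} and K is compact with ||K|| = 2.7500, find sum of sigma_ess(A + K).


By Weyl's theorem, the essential spectrum is invariant under compact perturbations.
sigma_ess(A + K) = sigma_ess(A) = {6, 7}
Sum = 6 + 7 = 13

13


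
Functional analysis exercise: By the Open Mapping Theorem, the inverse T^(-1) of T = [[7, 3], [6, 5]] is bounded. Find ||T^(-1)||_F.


det(T) = 7*5 - 3*6 = 17
T^(-1) = (1/17) * [[5, -3], [-6, 7]] = [[0.2941, -0.1765], [-0.3529, 0.4118]]
||T^(-1)||_F^2 = 0.2941^2 + (-0.1765)^2 + (-0.3529)^2 + 0.4118^2 = 0.4118
||T^(-1)||_F = sqrt(0.4118) = 0.6417

0.6417


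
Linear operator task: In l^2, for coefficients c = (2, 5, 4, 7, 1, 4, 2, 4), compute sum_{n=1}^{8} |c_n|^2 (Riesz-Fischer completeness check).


sum |c_n|^2 = 2^2 + 5^2 + 4^2 + 7^2 + 1^2 + 4^2 + 2^2 + 4^2
= 4 + 25 + 16 + 49 + 1 + 16 + 4 + 16
= 131

131


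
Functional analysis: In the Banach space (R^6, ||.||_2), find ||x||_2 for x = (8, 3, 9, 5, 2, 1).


The l^2 norm = (sum |x_i|^2)^(1/2)
Sum of 2th powers = 64 + 9 + 81 + 25 + 4 + 1 = 184
||x||_2 = (184)^(1/2) = 13.5647

13.5647


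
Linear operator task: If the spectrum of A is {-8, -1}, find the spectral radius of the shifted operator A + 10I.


Spectrum of A + 10I = {2, 9}
Spectral radius = max |lambda| over the shifted spectrum
= max(2, 9) = 9

9


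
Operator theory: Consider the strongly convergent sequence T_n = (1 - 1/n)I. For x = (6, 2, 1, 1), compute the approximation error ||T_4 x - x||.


T_4 x - x = (1 - 1/4)x - x = -x/4
||x|| = sqrt(42) = 6.4807
||T_4 x - x|| = ||x||/4 = 6.4807/4 = 1.6202

1.6202


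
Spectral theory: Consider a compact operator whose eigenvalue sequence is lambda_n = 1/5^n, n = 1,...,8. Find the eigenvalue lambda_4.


The eigenvalue formula gives lambda_4 = 1/5^4
= 1/625
= 0.0016

0.0016


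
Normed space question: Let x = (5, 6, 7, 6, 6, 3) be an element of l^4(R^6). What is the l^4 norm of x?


The l^4 norm = (sum |x_i|^4)^(1/4)
Sum of 4th powers = 625 + 1296 + 2401 + 1296 + 1296 + 81 = 6995
||x||_4 = (6995)^(1/4) = 9.1453

9.1453


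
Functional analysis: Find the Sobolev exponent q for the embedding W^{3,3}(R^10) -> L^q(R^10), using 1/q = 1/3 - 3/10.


Using the Sobolev embedding formula: 1/q = 1/p - k/n
1/q = 1/3 - 3/10 = 1/30
q = 1/(1/30) = 30

30.0000


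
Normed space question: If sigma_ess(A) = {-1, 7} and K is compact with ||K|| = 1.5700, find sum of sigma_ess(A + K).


By Weyl's theorem, the essential spectrum is invariant under compact perturbations.
sigma_ess(A + K) = sigma_ess(A) = {-1, 7}
Sum = -1 + 7 = 6

6


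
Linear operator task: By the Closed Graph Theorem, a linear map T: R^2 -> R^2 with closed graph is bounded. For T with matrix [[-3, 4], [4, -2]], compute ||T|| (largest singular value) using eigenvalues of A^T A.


A^T A = [[25, -20], [-20, 20]]
trace(A^T A) = 45, det(A^T A) = 100
discriminant = 45^2 - 4*100 = 1625
Largest eigenvalue of A^T A = (trace + sqrt(disc))/2 = 42.6556
||T|| = sqrt(42.6556) = 6.5311

6.5311


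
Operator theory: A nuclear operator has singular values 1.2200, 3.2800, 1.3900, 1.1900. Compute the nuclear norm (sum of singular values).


The nuclear norm is the sum of all singular values.
||T||_1 = 1.2200 + 3.2800 + 1.3900 + 1.1900
= 7.0800

7.0800


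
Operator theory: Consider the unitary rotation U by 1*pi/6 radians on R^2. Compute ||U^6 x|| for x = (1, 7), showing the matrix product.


U is a rotation by theta = 1*pi/6
U^6 = rotation by 6*theta = 6*pi/6
cos(6*pi/6) = -1.0000, sin(6*pi/6) = 0.0000
U^6 x = (-1.0000 * 1 - 0.0000 * 7, 0.0000 * 1 + -1.0000 * 7)
= (-1.0000, -7.0000)
||U^6 x|| = sqrt((-1.0000)^2 + (-7.0000)^2) = sqrt(50.0000) = 7.0711

7.0711


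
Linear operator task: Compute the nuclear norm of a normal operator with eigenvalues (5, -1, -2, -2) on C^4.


For a normal operator, singular values equal |eigenvalues|.
Trace norm = sum |lambda_i| = 5 + 1 + 2 + 2
= 10

10


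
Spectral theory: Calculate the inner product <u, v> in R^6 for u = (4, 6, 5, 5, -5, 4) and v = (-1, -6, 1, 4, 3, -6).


Computing the standard inner product <u, v> = sum u_i * v_i
= 4*-1 + 6*-6 + 5*1 + 5*4 + -5*3 + 4*-6
= -4 + -36 + 5 + 20 + -15 + -24
= -54

-54


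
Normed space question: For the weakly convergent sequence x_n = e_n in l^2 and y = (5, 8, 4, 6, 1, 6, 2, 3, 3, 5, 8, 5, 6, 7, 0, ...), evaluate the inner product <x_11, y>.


x_11 = e_11 is the standard basis vector with 1 in position 11.
<x_11, y> = y_11 = 8
As n -> infinity, <x_n, y> -> 0, confirming weak convergence of (x_n) to 0.

8


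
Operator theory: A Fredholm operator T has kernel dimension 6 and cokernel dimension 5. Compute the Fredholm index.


The Fredholm index is defined as ind(T) = dim(ker T) - dim(coker T)
= 6 - 5
= 1

1


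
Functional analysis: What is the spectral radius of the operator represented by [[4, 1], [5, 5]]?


For a 2x2 matrix, eigenvalues satisfy lambda^2 - (trace)*lambda + det = 0
trace = 4 + 5 = 9
det = 4*5 - 1*5 = 15
discriminant = 9^2 - 4*(15) = 21
spectral radius = max |eigenvalue| = 6.7913

6.7913


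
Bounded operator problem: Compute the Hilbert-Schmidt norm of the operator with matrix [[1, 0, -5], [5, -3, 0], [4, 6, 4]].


The Hilbert-Schmidt norm is sqrt(sum of squares of all entries).
Sum of squares = 1^2 + 0^2 + (-5)^2 + 5^2 + (-3)^2 + 0^2 + 4^2 + 6^2 + 4^2
= 1 + 0 + 25 + 25 + 9 + 0 + 16 + 36 + 16 = 128
||T||_HS = sqrt(128) = 11.3137

11.3137


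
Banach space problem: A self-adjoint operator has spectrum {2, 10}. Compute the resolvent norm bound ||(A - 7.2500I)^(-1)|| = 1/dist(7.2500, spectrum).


dist(7.2500, {2, 10}) = min(|7.2500 - 2|, |7.2500 - 10|)
= min(5.2500, 2.7500) = 2.7500
Resolvent bound = 1/2.7500 = 0.3636

0.3636


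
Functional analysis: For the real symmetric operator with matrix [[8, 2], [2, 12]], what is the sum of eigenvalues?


For a self-adjoint (symmetric) matrix, the eigenvalues are real.
The sum of eigenvalues equals the trace of the matrix.
trace = 8 + 12 = 20

20


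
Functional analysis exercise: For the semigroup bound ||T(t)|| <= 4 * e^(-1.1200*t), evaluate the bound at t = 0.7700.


||T(0.7700)|| <= 4 * exp(-1.1200 * 0.7700)
= 4 * exp(-0.8624)
= 4 * 0.4221
= 1.6886

1.6886


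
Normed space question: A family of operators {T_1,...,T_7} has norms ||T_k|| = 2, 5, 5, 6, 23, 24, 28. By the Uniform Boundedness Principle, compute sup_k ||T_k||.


By the Uniform Boundedness Principle, the supremum of norms is finite.
sup_k ||T_k|| = max(2, 5, 5, 6, 23, 24, 28) = 28

28


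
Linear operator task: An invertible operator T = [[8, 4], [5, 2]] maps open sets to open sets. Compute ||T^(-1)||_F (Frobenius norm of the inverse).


det(T) = 8*2 - 4*5 = -4
T^(-1) = (1/-4) * [[2, -4], [-5, 8]] = [[-0.5000, 1.0000], [1.2500, -2.0000]]
||T^(-1)||_F^2 = (-0.5000)^2 + 1.0000^2 + 1.2500^2 + (-2.0000)^2 = 6.8125
||T^(-1)||_F = sqrt(6.8125) = 2.6101

2.6101


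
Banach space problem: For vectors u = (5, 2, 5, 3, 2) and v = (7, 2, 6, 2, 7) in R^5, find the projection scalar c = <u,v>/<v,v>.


Computing <u,v> = 5*7 + 2*2 + 5*6 + 3*2 + 2*7 = 89
Computing <v,v> = 7^2 + 2^2 + 6^2 + 2^2 + 7^2 = 142
Projection coefficient = 89/142 = 0.6268

0.6268


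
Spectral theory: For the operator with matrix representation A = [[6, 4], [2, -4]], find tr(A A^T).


trace(A * A^T) = sum of squares of all entries
= 6^2 + 4^2 + 2^2 + (-4)^2
= 36 + 16 + 4 + 16
= 72

72


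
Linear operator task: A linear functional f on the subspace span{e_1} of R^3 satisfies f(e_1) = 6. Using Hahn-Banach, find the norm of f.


The norm of f is given by ||f|| = sup_{||x||=1} |f(x)|.
On span{e_1}, ||e_1|| = 1, so ||f|| = |f(e_1)| / ||e_1||
= |6| / 1 = 6.0000

6.0000


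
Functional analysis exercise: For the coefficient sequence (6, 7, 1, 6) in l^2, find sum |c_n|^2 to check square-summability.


sum |c_n|^2 = 6^2 + 7^2 + 1^2 + 6^2
= 36 + 49 + 1 + 36
= 122

122


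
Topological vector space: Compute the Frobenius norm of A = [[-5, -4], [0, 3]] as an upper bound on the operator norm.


||A||_F^2 = sum a_ij^2
= (-5)^2 + (-4)^2 + 0^2 + 3^2
= 25 + 16 + 0 + 9 = 50
||A||_F = sqrt(50) = 7.0711

7.0711


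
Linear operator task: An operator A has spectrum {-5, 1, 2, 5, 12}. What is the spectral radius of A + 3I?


Spectrum of A + 3I = {-2, 4, 5, 8, 15}
Spectral radius = max |lambda| over the shifted spectrum
= max(2, 4, 5, 8, 15) = 15

15


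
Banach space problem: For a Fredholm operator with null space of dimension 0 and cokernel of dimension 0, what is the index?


The Fredholm index is defined as ind(T) = dim(ker T) - dim(coker T)
= 0 - 0
= 0

0


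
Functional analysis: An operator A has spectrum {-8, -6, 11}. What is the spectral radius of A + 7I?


Spectrum of A + 7I = {-1, 1, 18}
Spectral radius = max |lambda| over the shifted spectrum
= max(1, 1, 18) = 18

18


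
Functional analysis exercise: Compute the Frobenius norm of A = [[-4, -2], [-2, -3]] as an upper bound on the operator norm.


||A||_F^2 = sum a_ij^2
= (-4)^2 + (-2)^2 + (-2)^2 + (-3)^2
= 16 + 4 + 4 + 9 = 33
||A||_F = sqrt(33) = 5.7446

5.7446


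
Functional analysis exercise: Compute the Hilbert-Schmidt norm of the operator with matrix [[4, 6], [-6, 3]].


The Hilbert-Schmidt norm is sqrt(sum of squares of all entries).
Sum of squares = 4^2 + 6^2 + (-6)^2 + 3^2
= 16 + 36 + 36 + 9 = 97
||T||_HS = sqrt(97) = 9.8489

9.8489


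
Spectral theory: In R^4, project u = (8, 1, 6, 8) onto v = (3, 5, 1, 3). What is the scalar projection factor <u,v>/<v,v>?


Computing <u,v> = 8*3 + 1*5 + 6*1 + 8*3 = 59
Computing <v,v> = 3^2 + 5^2 + 1^2 + 3^2 = 44
Projection coefficient = 59/44 = 1.3409

1.3409


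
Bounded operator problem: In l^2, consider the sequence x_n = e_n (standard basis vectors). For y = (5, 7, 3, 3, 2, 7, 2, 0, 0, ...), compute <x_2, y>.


x_2 = e_2 is the standard basis vector with 1 in position 2.
<x_2, y> = y_2 = 7
As n -> infinity, <x_n, y> -> 0, confirming weak convergence of (x_n) to 0.

7


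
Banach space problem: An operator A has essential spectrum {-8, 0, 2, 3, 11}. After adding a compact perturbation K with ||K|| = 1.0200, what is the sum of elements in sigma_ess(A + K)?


By Weyl's theorem, the essential spectrum is invariant under compact perturbations.
sigma_ess(A + K) = sigma_ess(A) = {-8, 0, 2, 3, 11}
Sum = -8 + 0 + 2 + 3 + 11 = 8

8


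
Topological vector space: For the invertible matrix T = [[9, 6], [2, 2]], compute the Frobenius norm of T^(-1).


det(T) = 9*2 - 6*2 = 6
T^(-1) = (1/6) * [[2, -6], [-2, 9]] = [[0.3333, -1.0000], [-0.3333, 1.5000]]
||T^(-1)||_F^2 = 0.3333^2 + (-1.0000)^2 + (-0.3333)^2 + 1.5000^2 = 3.4722
||T^(-1)||_F = sqrt(3.4722) = 1.8634

1.8634


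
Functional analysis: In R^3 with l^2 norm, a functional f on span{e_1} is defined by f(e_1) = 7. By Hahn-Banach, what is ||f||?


The norm of f is given by ||f|| = sup_{||x||=1} |f(x)|.
On span{e_1}, ||e_1|| = 1, so ||f|| = |f(e_1)| / ||e_1||
= |7| / 1 = 7.0000

7.0000


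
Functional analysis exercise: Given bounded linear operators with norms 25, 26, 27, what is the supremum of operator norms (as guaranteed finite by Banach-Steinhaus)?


By the Uniform Boundedness Principle, the supremum of norms is finite.
sup_k ||T_k|| = max(25, 26, 27) = 27

27


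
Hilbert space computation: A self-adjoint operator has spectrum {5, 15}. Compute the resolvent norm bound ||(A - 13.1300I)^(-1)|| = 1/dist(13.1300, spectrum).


dist(13.1300, {5, 15}) = min(|13.1300 - 5|, |13.1300 - 15|)
= min(8.1300, 1.8700) = 1.8700
Resolvent bound = 1/1.8700 = 0.5348

0.5348


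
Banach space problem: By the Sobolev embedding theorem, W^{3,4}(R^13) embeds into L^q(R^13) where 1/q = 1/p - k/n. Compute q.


Using the Sobolev embedding formula: 1/q = 1/p - k/n
1/q = 1/4 - 3/13 = 1/52
q = 1/(1/52) = 52

52.0000


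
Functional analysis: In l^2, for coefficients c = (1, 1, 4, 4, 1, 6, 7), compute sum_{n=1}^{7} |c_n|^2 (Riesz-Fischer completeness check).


sum |c_n|^2 = 1^2 + 1^2 + 4^2 + 4^2 + 1^2 + 6^2 + 7^2
= 1 + 1 + 16 + 16 + 1 + 36 + 49
= 120

120


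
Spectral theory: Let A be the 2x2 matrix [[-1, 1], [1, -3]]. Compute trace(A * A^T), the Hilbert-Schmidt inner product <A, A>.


trace(A * A^T) = sum of squares of all entries
= (-1)^2 + 1^2 + 1^2 + (-3)^2
= 1 + 1 + 1 + 9
= 12

12


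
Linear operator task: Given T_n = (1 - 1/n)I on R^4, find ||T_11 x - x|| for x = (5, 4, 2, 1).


T_11 x - x = (1 - 1/11)x - x = -x/11
||x|| = sqrt(46) = 6.7823
||T_11 x - x|| = ||x||/11 = 6.7823/11 = 0.6166

0.6166


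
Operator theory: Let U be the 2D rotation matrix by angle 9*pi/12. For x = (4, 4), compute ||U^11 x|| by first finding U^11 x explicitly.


U is a rotation by theta = 9*pi/12
U^11 = rotation by 11*theta = 99*pi/12 = 3*pi/12 (mod 2*pi)
cos(3*pi/12) = 0.7071, sin(3*pi/12) = 0.7071
U^11 x = (0.7071 * 4 - 0.7071 * 4, 0.7071 * 4 + 0.7071 * 4)
= (0.0000, 5.6569)
||U^11 x|| = sqrt(0.0000^2 + 5.6569^2) = sqrt(32.0000) = 5.6569

5.6569


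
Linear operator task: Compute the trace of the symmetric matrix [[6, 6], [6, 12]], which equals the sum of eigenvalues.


For a self-adjoint (symmetric) matrix, the eigenvalues are real.
The sum of eigenvalues equals the trace of the matrix.
trace = 6 + 12 = 18

18


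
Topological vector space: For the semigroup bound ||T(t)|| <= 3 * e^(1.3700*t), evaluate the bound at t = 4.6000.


||T(4.6000)|| <= 3 * exp(1.3700 * 4.6000)
= 3 * exp(6.3020)
= 3 * 545.6621
= 1636.9864

1636.9864


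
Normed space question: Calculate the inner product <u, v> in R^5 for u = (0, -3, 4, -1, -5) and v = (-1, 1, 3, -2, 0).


Computing the standard inner product <u, v> = sum u_i * v_i
= 0*-1 + -3*1 + 4*3 + -1*-2 + -5*0
= 0 + -3 + 12 + 2 + 0
= 11

11


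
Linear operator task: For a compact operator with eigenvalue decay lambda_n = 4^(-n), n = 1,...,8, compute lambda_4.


The eigenvalue formula gives lambda_4 = 1/4^4
= 1/256
= 0.0039

0.0039


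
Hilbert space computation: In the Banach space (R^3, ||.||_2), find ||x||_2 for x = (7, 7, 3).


The l^2 norm = (sum |x_i|^2)^(1/2)
Sum of 2th powers = 49 + 49 + 9 = 107
||x||_2 = (107)^(1/2) = 10.3441

10.3441


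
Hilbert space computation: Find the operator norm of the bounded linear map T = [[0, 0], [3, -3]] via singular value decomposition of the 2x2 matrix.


A^T A = [[9, -9], [-9, 9]]
trace(A^T A) = 18, det(A^T A) = 0
discriminant = 18^2 - 4*0 = 324
Largest eigenvalue of A^T A = (trace + sqrt(disc))/2 = 18.0000
||T|| = sqrt(18.0000) = 4.2426

4.2426


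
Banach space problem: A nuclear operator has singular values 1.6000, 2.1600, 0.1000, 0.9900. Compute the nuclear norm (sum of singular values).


The nuclear norm is the sum of all singular values.
||T||_1 = 1.6000 + 2.1600 + 0.1000 + 0.9900
= 4.8500

4.8500


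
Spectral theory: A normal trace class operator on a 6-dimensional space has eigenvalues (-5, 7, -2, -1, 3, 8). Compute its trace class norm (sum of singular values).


For a normal operator, singular values equal |eigenvalues|.
Trace norm = sum |lambda_i| = 5 + 7 + 2 + 1 + 3 + 8
= 26

26


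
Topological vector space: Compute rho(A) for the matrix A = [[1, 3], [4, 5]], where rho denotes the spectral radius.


For a 2x2 matrix, eigenvalues satisfy lambda^2 - (trace)*lambda + det = 0
trace = 1 + 5 = 6
det = 1*5 - 3*4 = -7
discriminant = 6^2 - 4*(-7) = 64
spectral radius = max |eigenvalue| = 7.0000

7.0000


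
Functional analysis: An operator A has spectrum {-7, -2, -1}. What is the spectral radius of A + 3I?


Spectrum of A + 3I = {-4, 1, 2}
Spectral radius = max |lambda| over the shifted spectrum
= max(4, 1, 2) = 4

4


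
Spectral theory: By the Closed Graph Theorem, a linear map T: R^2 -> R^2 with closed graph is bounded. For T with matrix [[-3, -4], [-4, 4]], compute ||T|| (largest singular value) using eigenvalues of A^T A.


A^T A = [[25, -4], [-4, 32]]
trace(A^T A) = 57, det(A^T A) = 784
discriminant = 57^2 - 4*784 = 113
Largest eigenvalue of A^T A = (trace + sqrt(disc))/2 = 33.8151
||T|| = sqrt(33.8151) = 5.8151

5.8151


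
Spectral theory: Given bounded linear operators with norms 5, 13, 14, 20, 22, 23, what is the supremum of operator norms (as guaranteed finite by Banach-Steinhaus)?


By the Uniform Boundedness Principle, the supremum of norms is finite.
sup_k ||T_k|| = max(5, 13, 14, 20, 22, 23) = 23

23


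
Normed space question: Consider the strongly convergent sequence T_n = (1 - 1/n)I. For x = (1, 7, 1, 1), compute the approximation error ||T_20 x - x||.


T_20 x - x = (1 - 1/20)x - x = -x/20
||x|| = sqrt(52) = 7.2111
||T_20 x - x|| = ||x||/20 = 7.2111/20 = 0.3606

0.3606


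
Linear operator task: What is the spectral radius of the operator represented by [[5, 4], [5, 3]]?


For a 2x2 matrix, eigenvalues satisfy lambda^2 - (trace)*lambda + det = 0
trace = 5 + 3 = 8
det = 5*3 - 4*5 = -5
discriminant = 8^2 - 4*(-5) = 84
spectral radius = max |eigenvalue| = 8.5826

8.5826


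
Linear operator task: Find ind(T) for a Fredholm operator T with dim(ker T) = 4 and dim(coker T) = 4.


The Fredholm index is defined as ind(T) = dim(ker T) - dim(coker T)
= 4 - 4
= 0

0


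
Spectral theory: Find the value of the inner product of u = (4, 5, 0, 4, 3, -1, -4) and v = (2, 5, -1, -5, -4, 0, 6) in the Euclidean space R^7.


Computing the standard inner product <u, v> = sum u_i * v_i
= 4*2 + 5*5 + 0*-1 + 4*-5 + 3*-4 + -1*0 + -4*6
= 8 + 25 + 0 + -20 + -12 + 0 + -24
= -23

-23


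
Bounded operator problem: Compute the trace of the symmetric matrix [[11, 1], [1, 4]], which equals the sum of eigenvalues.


For a self-adjoint (symmetric) matrix, the eigenvalues are real.
The sum of eigenvalues equals the trace of the matrix.
trace = 11 + 4 = 15

15


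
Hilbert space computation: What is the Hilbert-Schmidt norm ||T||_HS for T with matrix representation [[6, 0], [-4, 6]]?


The Hilbert-Schmidt norm is sqrt(sum of squares of all entries).
Sum of squares = 6^2 + 0^2 + (-4)^2 + 6^2
= 36 + 0 + 16 + 36 = 88
||T||_HS = sqrt(88) = 9.3808

9.3808


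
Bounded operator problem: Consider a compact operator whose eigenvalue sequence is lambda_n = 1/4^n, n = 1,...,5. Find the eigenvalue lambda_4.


The eigenvalue formula gives lambda_4 = 1/4^4
= 1/256
= 0.0039

0.0039


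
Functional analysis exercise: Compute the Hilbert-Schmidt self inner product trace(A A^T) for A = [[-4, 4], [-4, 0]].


trace(A * A^T) = sum of squares of all entries
= (-4)^2 + 4^2 + (-4)^2 + 0^2
= 16 + 16 + 16 + 0
= 48

48


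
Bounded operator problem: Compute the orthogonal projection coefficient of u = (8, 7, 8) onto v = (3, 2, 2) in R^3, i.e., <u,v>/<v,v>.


Computing <u,v> = 8*3 + 7*2 + 8*2 = 54
Computing <v,v> = 3^2 + 2^2 + 2^2 = 17
Projection coefficient = 54/17 = 3.1765

3.1765


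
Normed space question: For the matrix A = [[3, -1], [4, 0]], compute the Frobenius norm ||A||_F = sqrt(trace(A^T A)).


||A||_F^2 = sum a_ij^2
= 3^2 + (-1)^2 + 4^2 + 0^2
= 9 + 1 + 16 + 0 = 26
||A||_F = sqrt(26) = 5.0990

5.0990


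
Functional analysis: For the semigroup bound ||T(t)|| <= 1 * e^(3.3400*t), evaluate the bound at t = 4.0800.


||T(4.0800)|| <= 1 * exp(3.3400 * 4.0800)
= 1 * exp(13.6272)
= 1 * 828357.4143
= 828357.4143

828357.4143


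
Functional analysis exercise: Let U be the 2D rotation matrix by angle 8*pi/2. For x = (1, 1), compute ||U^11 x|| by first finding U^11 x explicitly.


U is a rotation by theta = 8*pi/2
U^11 = rotation by 11*theta = 88*pi/2 = 0*pi/2 (mod 2*pi)
cos(0*pi/2) = 1.0000, sin(0*pi/2) = 0.0000
U^11 x = (1.0000 * 1 - 0.0000 * 1, 0.0000 * 1 + 1.0000 * 1)
= (1.0000, 1.0000)
||U^11 x|| = sqrt(1.0000^2 + 1.0000^2) = sqrt(2.0000) = 1.4142

1.4142


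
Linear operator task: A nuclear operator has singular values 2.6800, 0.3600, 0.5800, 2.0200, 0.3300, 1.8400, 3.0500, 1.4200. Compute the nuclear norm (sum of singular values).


The nuclear norm is the sum of all singular values.
||T||_1 = 2.6800 + 0.3600 + 0.5800 + 2.0200 + 0.3300 + 1.8400 + 3.0500 + 1.4200
= 12.2800

12.2800


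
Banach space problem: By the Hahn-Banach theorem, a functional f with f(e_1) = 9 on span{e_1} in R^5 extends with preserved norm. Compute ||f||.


The norm of f is given by ||f|| = sup_{||x||=1} |f(x)|.
On span{e_1}, ||e_1|| = 1, so ||f|| = |f(e_1)| / ||e_1||
= |9| / 1 = 9.0000

9.0000


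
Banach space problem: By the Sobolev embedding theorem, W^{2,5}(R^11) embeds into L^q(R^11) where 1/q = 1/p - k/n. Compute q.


Using the Sobolev embedding formula: 1/q = 1/p - k/n
1/q = 1/5 - 2/11 = 1/55
q = 1/(1/55) = 55

55.0000


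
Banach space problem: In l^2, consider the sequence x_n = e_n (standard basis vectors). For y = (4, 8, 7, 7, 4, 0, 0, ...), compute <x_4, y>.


x_4 = e_4 is the standard basis vector with 1 in position 4.
<x_4, y> = y_4 = 7
As n -> infinity, <x_n, y> -> 0, confirming weak convergence of (x_n) to 0.

7


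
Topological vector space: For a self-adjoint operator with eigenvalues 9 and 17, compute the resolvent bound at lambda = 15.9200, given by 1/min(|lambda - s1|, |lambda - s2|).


dist(15.9200, {9, 17}) = min(|15.9200 - 9|, |15.9200 - 17|)
= min(6.9200, 1.0800) = 1.0800
Resolvent bound = 1/1.0800 = 0.9259

0.9259


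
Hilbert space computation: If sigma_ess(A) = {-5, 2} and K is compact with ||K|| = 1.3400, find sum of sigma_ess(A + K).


By Weyl's theorem, the essential spectrum is invariant under compact perturbations.
sigma_ess(A + K) = sigma_ess(A) = {-5, 2}
Sum = -5 + 2 = -3

-3


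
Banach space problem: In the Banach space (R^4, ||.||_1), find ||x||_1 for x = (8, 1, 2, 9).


The l^1 norm equals the sum of absolute values of all components.
||x||_1 = 8 + 1 + 2 + 9
= 20

20.0000


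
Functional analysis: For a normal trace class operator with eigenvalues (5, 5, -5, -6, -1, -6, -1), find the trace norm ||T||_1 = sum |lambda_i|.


For a normal operator, singular values equal |eigenvalues|.
Trace norm = sum |lambda_i| = 5 + 5 + 5 + 6 + 1 + 6 + 1
= 29

29


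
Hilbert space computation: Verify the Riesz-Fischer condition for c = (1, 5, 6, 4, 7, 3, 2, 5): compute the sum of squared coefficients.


sum |c_n|^2 = 1^2 + 5^2 + 6^2 + 4^2 + 7^2 + 3^2 + 2^2 + 5^2
= 1 + 25 + 36 + 16 + 49 + 9 + 4 + 25
= 165

165


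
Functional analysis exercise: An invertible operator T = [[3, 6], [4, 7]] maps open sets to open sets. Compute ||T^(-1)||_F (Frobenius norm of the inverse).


det(T) = 3*7 - 6*4 = -3
T^(-1) = (1/-3) * [[7, -6], [-4, 3]] = [[-2.3333, 2.0000], [1.3333, -1.0000]]
||T^(-1)||_F^2 = (-2.3333)^2 + 2.0000^2 + 1.3333^2 + (-1.0000)^2 = 12.2222
||T^(-1)||_F = sqrt(12.2222) = 3.4960

3.4960


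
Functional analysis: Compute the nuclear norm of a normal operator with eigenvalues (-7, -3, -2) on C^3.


For a normal operator, singular values equal |eigenvalues|.
Trace norm = sum |lambda_i| = 7 + 3 + 2
= 12

12


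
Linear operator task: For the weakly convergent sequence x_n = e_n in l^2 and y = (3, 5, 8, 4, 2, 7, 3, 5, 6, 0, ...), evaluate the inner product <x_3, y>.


x_3 = e_3 is the standard basis vector with 1 in position 3.
<x_3, y> = y_3 = 8
As n -> infinity, <x_n, y> -> 0, confirming weak convergence of (x_n) to 0.

8


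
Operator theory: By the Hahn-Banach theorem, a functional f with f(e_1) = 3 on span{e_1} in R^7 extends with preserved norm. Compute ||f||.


The norm of f is given by ||f|| = sup_{||x||=1} |f(x)|.
On span{e_1}, ||e_1|| = 1, so ||f|| = |f(e_1)| / ||e_1||
= |3| / 1 = 3.0000

3.0000


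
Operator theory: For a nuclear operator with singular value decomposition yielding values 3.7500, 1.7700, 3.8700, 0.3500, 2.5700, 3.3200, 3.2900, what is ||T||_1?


The nuclear norm is the sum of all singular values.
||T||_1 = 3.7500 + 1.7700 + 3.8700 + 0.3500 + 2.5700 + 3.3200 + 3.2900
= 18.9200

18.9200


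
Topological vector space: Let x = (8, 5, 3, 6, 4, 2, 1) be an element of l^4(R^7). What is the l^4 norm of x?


The l^4 norm = (sum |x_i|^4)^(1/4)
Sum of 4th powers = 4096 + 625 + 81 + 1296 + 256 + 16 + 1 = 6371
||x||_4 = (6371)^(1/4) = 8.9341

8.9341


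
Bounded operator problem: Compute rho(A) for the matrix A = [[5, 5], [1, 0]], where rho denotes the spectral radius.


For a 2x2 matrix, eigenvalues satisfy lambda^2 - (trace)*lambda + det = 0
trace = 5 + 0 = 5
det = 5*0 - 5*1 = -5
discriminant = 5^2 - 4*(-5) = 45
spectral radius = max |eigenvalue| = 5.8541

5.8541


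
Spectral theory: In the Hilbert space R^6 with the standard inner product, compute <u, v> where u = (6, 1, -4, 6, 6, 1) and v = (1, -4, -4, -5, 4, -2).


Computing the standard inner product <u, v> = sum u_i * v_i
= 6*1 + 1*-4 + -4*-4 + 6*-5 + 6*4 + 1*-2
= 6 + -4 + 16 + -30 + 24 + -2
= 10

10


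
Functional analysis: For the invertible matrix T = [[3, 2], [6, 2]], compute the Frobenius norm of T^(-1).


det(T) = 3*2 - 2*6 = -6
T^(-1) = (1/-6) * [[2, -2], [-6, 3]] = [[-0.3333, 0.3333], [1.0000, -0.5000]]
||T^(-1)||_F^2 = (-0.3333)^2 + 0.3333^2 + 1.0000^2 + (-0.5000)^2 = 1.4722
||T^(-1)||_F = sqrt(1.4722) = 1.2134

1.2134


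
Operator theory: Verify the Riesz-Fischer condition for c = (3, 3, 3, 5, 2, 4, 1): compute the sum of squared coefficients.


sum |c_n|^2 = 3^2 + 3^2 + 3^2 + 5^2 + 2^2 + 4^2 + 1^2
= 9 + 9 + 9 + 25 + 4 + 16 + 1
= 73

73


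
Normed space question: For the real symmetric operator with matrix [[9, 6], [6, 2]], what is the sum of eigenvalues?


For a self-adjoint (symmetric) matrix, the eigenvalues are real.
The sum of eigenvalues equals the trace of the matrix.
trace = 9 + 2 = 11

11


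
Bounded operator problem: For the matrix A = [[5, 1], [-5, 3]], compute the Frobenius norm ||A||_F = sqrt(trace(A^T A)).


||A||_F^2 = sum a_ij^2
= 5^2 + 1^2 + (-5)^2 + 3^2
= 25 + 1 + 25 + 9 = 60
||A||_F = sqrt(60) = 7.7460

7.7460
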